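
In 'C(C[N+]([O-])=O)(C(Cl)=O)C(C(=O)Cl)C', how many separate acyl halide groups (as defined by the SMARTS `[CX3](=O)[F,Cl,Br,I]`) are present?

2

[CX3](=O)[F,Cl,Br,I] is the SMARTS for an acyl halide: a carbonyl carbon bonded to a halogen.
The molecule carries 2 separate instances of an acyl chloride (-C(=O)Cl) meeting every constraint; each maps to a distinct set of atoms, giving 2 matches.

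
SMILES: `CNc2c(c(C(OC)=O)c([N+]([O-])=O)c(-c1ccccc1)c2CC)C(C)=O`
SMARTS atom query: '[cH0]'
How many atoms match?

7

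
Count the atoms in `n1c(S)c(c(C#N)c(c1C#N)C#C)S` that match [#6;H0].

Check the 14 heavy atoms by environment: 1× n (aromatic, H0) → no; 5× c (aromatic, H0) → match; 3× C (H0) → match; 2× N (H0) → no; 2× S (H1) → no; 1× C (H1) → no.
Summing the matching environments: 5 + 3 = 8 matching atoms.

8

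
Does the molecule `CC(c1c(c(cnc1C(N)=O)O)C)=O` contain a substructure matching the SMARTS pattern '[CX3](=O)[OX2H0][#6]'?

No

The pattern [CX3](=O)[OX2H0][#6] describes a carbonyl carbon bonded to an oxygen that is itself bonded to carbon (no H on that O) — an ester.
The closest candidate here is a primary amide (-C(=O)NH2), but the carbonyl is bonded to N, not to an O-C linkage. No other fragment satisfies the full query, so there is no match.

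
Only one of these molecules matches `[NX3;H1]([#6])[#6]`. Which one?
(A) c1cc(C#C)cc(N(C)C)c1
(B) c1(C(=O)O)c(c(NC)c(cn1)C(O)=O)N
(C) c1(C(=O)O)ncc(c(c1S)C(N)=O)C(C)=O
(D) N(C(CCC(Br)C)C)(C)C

B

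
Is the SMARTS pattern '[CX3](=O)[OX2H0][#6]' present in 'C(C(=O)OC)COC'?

Yes

The pattern [CX3](=O)[OX2H0][#6] describes a carbonyl carbon bonded to an oxygen that is itself bonded to carbon (no H on that O) — an ester.
The molecule carries a methyl-ester group (-C(=O)OCH3), whose atoms satisfy every constraint of the query, so the pattern matches.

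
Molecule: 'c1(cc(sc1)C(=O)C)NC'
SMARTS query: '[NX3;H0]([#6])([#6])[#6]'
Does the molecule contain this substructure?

The pattern [NX3;H0]([#6])([#6])[#6] describes a trivalent nitrogen with no H, bonded to three carbons — a tertiary amine.
The closest candidate here is an N-methylamino group (-NHCH3), but the nitrogen still has one H (H1), not H0. No other fragment satisfies the full query, so there is no match.

No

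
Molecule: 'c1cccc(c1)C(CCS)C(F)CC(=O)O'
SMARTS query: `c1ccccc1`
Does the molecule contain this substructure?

Yes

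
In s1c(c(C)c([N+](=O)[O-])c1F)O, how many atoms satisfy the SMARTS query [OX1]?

2

Check the 11 heavy atoms by environment: 1× s (aromatic, X2) → no; 4× c (aromatic, X3) → no; 1× F (X1) → no; 1× O (X2) → no; 1× N (charge +1, X3) → no; 1× O (charge -1, X1) → match; 1× O (X1) → match; 1× C (X4) → no.
Summing the matching environments: 1 + 1 = 2 matching atoms.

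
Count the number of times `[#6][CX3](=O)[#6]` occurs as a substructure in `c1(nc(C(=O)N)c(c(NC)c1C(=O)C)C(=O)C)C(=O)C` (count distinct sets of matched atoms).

3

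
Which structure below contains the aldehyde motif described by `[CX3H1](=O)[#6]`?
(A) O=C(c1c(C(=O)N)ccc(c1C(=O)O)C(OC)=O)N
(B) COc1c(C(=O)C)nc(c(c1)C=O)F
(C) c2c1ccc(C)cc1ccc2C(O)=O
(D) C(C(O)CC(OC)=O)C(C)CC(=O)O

B

[CX3H1](=O)[#6] describes an sp2 carbon with one H, double-bonded to O and single-bonded to carbon (an aldehyde).
(A) has a carboxylic acid group (-C(=O)OH) but the carbonyl carbon has H0 and is bonded to O, not H1.
(B) contains an aldehyde (-CHO), which satisfies every atom and bond constraint.
(C) has a carboxylic acid group (-C(=O)OH) but the carbonyl carbon has H0 and is bonded to O, not H1.
(D) has a carboxylic acid group (-C(=O)OH) but the carbonyl carbon has H0 and is bonded to O, not H1.
So the answer is (B).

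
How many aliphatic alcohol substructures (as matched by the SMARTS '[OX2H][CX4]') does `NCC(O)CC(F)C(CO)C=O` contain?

[OX2H][CX4] is the SMARTS for an aliphatic alcohol: a hydroxyl oxygen bound to an sp3 (X4) carbon.
The molecule carries 2 separate instances of a hydroxyl group (-OH) meeting every constraint; each maps to a distinct set of atoms, giving 2 matches.

2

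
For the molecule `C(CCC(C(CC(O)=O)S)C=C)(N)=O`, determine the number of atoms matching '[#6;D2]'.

4

The query [#6;D2] means: any carbon bonded to exactly two heavy atoms.
Check the 14 heavy atoms by environment: 4× C (D2) → match; 4× C (D3) → no; 1× S (D1) → no; 1× C (D1) → no; 3× O (D1) → no; 1× N (D1) → no.
That gives 4 matching atoms.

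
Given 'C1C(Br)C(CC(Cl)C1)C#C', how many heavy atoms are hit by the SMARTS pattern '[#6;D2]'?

Check the 10 heavy atoms by environment: 4× C (D2) → match; 3× C (D3) → no; 1× Cl (D1) → no; 1× C (D1) → no; 1× Br (D1) → no.
That gives 4 matching atoms.

4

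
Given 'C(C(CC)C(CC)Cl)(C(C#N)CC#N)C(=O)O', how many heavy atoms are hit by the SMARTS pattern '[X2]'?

The query [X2] means: any atom with exactly two total connections (bonds + H).
Check the 17 heavy atoms by environment: 9× C (X4) → no; 1× Cl (X1) → no; 1× C (X3) → no; 1× O (X1) → no; 1× O (X2) → match; 2× C (X2) → match; 2× N (X1) → no.
Summing the matching environments: 1 + 2 = 3 matching atoms.

3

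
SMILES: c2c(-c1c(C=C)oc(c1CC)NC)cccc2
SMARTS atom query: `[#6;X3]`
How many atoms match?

12

Check the 17 heavy atoms by environment: 1× o (aromatic, X2) → no; 10× c (aromatic, X3) → match; 3× C (X4) → no; 2× C (X3) → match; 1× N (X3) → no.
Summing the matching environments: 10 + 2 = 12 matching atoms.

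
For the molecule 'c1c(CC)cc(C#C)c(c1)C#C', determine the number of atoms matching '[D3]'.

Check the 12 heavy atoms by environment: 3× c (aromatic, D2) → no; 3× c (aromatic, D3) → match; 3× C (D2) → no; 3× C (D1) → no.
That gives 3 matching atoms.

3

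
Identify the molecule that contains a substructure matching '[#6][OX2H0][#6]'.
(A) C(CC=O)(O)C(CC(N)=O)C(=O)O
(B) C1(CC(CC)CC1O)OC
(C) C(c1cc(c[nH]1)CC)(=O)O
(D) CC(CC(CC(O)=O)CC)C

B

[#6][OX2H0][#6] describes an aliphatic oxygen bridging two carbons with no H on the oxygen (an ether).
(A) has a hydroxyl group (-OH) but the oxygen has H1, not H0 bridging two carbons.
(B) contains a methoxy ether (-OCH3), which satisfies every atom and bond constraint.
(C) has a carboxylic acid group (-C(=O)OH) but the -OH oxygen has H1; the =O is OX1, not OX2.
(D) has a carboxylic acid group (-C(=O)OH) but the -OH oxygen has H1; the =O is OX1, not OX2.
So the answer is (B).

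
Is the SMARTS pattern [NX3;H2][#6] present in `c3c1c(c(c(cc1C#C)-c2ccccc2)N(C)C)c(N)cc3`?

Yes

The pattern [NX3;H2][#6] describes a trivalent nitrogen with two H attached to carbon — a primary amine.
The molecule carries a primary amino group (-NH2), whose atoms satisfy every constraint of the query, so the pattern matches.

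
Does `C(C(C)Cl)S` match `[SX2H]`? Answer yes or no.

The pattern [SX2H] describes an aliphatic sulfur with two connections, one being H — a thiol.
The molecule carries a thiol (-SH), whose atoms satisfy every constraint of the query, so the pattern matches.

Yes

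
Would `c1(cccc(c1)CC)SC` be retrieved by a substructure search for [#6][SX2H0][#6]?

Yes

The pattern [#6][SX2H0][#6] describes an aliphatic sulfur bridging two carbons with no H on the sulfur — a thioether.
The molecule carries a methylthio ether (-SCH3), whose atoms satisfy every constraint of the query, so the pattern matches.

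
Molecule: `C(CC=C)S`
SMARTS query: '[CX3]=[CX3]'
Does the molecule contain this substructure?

Yes

The pattern [CX3]=[CX3] describes a non-aromatic C=C double bond between two sp2 carbons — an alkene.
The molecule carries a vinyl group (-CH=CH2), whose atoms satisfy every constraint of the query, so the pattern matches.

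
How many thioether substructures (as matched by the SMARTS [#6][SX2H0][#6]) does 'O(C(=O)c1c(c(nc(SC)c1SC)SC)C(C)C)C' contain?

[#6][SX2H0][#6] is the SMARTS for a thioether: an aliphatic sulfur bridging two carbons with no H on the sulfur.
The molecule carries 3 separate instances of a methylthio ether (-SCH3) meeting every constraint; each maps to a distinct set of atoms, giving 3 matches.

3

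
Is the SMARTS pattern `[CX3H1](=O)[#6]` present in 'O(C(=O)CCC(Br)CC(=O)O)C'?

The pattern [CX3H1](=O)[#6] describes an sp2 carbon with one H, double-bonded to O and single-bonded to carbon — an aldehyde.
The closest candidate here is a methyl-ester group (-C(=O)OCH3), but the carbonyl carbon has H0, not H1. No other fragment satisfies the full query, so there is no match.

No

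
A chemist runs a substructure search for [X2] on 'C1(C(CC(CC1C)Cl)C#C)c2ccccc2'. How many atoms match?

2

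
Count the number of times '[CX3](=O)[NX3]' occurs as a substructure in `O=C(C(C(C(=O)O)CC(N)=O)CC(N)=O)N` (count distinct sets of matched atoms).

3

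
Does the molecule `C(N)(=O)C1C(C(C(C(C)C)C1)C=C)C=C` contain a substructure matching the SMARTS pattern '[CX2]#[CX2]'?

No

The pattern [CX2]#[CX2] describes a carbon-carbon triple bond — an alkyne.
The closest candidate here is a vinyl group (-CH=CH2), but the C=C is a double bond; both carbons are CX3, not CX2. No other fragment satisfies the full query, so there is no match.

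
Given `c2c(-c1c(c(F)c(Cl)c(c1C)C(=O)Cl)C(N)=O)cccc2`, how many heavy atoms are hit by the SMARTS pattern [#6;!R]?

The query [#6;!R] means: carbon not in any ring.
Check the 21 heavy atoms by environment: 12× c (aromatic, in 6-ring) → no; 3× C (acyclic) → match; 2× O (acyclic) → no; 1× N (acyclic) → no; 1× F (acyclic) → no; 2× Cl (acyclic) → no.
That gives 3 matching atoms.

3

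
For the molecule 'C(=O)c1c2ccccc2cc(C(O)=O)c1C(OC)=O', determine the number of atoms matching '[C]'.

4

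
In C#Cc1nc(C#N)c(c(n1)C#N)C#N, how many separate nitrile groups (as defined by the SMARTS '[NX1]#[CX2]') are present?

[NX1]#[CX2] is the SMARTS for a nitrile: a nitrogen triple-bonded to a two-connected carbon.
The molecule carries 3 separate instances of a nitrile (-C#N) meeting every constraint; each maps to a distinct set of atoms, giving 3 matches.

3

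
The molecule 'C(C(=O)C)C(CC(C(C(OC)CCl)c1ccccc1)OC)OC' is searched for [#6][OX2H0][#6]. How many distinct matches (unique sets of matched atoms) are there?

[#6][OX2H0][#6] is the SMARTS for an ether: an aliphatic oxygen bridging two carbons with no H on the oxygen.
The molecule carries 3 separate instances of a methoxy ether (-OCH3) meeting every constraint; each maps to a distinct set of atoms, giving 3 matches.

3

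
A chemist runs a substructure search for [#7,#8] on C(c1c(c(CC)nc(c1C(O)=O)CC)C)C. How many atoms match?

3

The query [#7,#8] means: nitrogen or oxygen (comma = OR).
Check the 16 heavy atoms by environment: 1× n (aromatic) → match; 5× c (aromatic) → no; 8× C → no; 2× O → match.
Summing the matching environments: 1 + 2 = 3 matching atoms.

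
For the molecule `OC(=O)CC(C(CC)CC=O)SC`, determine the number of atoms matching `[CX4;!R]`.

7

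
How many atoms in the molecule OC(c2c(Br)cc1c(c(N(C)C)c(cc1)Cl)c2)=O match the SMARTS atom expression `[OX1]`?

1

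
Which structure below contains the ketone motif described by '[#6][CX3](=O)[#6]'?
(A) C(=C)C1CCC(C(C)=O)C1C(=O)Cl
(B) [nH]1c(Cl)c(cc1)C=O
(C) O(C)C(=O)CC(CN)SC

A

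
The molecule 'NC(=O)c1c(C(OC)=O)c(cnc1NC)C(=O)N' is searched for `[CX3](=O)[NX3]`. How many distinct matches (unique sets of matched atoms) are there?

2

[CX3](=O)[NX3] is the SMARTS for an amide: a carbonyl carbon bonded to a trivalent nitrogen.
The molecule carries 2 separate instances of a primary amide (-C(=O)NH2) meeting every constraint; each maps to a distinct set of atoms, giving 2 matches.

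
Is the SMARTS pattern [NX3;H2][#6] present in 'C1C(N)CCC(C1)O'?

Yes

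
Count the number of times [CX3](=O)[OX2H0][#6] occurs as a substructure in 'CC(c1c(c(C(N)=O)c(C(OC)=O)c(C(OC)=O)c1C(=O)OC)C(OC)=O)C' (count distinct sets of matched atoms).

4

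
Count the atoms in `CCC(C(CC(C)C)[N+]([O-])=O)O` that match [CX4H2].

2

The query [CX4H2] means: sp3 carbon (X4) with exactly two hydrogens.
Check the 12 heavy atoms by environment: 2× C (H2, X4) → match; 3× C (H1, X4) → no; 3× C (H3, X4) → no; 1× N (charge +1, H0, X3) → no; 1× O (charge -1, H0, X1) → no; 1× O (H0, X1) → no; 1× O (H1, X2) → no.
That gives 2 matching atoms.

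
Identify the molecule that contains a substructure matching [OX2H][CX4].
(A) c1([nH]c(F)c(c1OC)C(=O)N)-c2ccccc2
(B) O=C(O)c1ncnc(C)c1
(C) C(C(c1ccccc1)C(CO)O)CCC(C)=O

[OX2H][CX4] describes a hydroxyl oxygen bound to an sp3 (X4) carbon (an aliphatic alcohol).
(A) has a methoxy ether (-OCH3) but the oxygen has H0 (ether), not H1.
(B) has a carboxylic acid group (-C(=O)OH) but the -OH is on a CX3 carbonyl carbon, not a CX4 carbon.
(C) contains a hydroxyl group (-OH), which satisfies every atom and bond constraint.
So the answer is (C).

C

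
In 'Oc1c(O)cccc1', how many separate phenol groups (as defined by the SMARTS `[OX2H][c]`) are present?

2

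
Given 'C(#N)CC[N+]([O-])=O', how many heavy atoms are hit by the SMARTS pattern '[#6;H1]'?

The query [#6;H1] means: any carbon bearing exactly one hydrogen.
Check the 7 heavy atoms by environment: 2× C (H2) → no; 1× C (H0) → no; 1× N (H0) → no; 1× N (charge +1, H0) → no; 1× O (charge -1, H0) → no; 1× O (H0) → no.
No environment satisfies the query, so 0 matching atoms.

0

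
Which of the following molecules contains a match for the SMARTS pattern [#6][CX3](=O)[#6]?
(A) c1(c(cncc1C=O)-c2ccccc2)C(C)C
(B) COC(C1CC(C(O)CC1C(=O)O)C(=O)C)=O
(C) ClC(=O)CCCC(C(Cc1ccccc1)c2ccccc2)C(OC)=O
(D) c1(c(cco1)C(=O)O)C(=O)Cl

B

[#6][CX3](=O)[#6] describes a carbonyl carbon (no H) flanked by two carbons (a ketone).
(A) has an aldehyde (-CHO) but the carbonyl carbon has H1, so it is not flanked by two carbons.
(B) contains an acetyl/ketone group (-C(=O)CH3), which satisfies every atom and bond constraint.
(C) has a methyl-ester group (-C(=O)OCH3) but one neighbour of the carbonyl carbon is O, not C.
(D) has a carboxylic acid group (-C(=O)OH) but one neighbour of the carbonyl carbon is O, not C.
So the answer is (B).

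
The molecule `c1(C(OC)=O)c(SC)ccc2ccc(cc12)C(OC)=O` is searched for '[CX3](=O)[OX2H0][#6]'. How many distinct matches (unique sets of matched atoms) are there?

2

[CX3](=O)[OX2H0][#6] is the SMARTS for an ester: a carbonyl carbon bonded to an oxygen that is itself bonded to carbon (no H on that O).
The molecule carries 2 separate instances of a methyl-ester group (-C(=O)OCH3) meeting every constraint; each maps to a distinct set of atoms, giving 2 matches.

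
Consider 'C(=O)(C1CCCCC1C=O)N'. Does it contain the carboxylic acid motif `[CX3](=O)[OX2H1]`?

No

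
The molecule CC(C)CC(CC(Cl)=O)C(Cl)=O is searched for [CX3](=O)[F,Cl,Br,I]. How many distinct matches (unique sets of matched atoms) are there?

2

[CX3](=O)[F,Cl,Br,I] is the SMARTS for an acyl halide: a carbonyl carbon bonded to a halogen.
The molecule carries 2 separate instances of an acyl chloride (-C(=O)Cl) meeting every constraint; each maps to a distinct set of atoms, giving 2 matches.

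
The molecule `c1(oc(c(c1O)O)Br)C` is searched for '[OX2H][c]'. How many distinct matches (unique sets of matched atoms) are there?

2

[OX2H][c] is the SMARTS for a phenol: a hydroxyl oxygen attached to an aromatic carbon.
The molecule carries 2 separate instances of a hydroxyl group (-OH) meeting every constraint; each maps to a distinct set of atoms, giving 2 matches.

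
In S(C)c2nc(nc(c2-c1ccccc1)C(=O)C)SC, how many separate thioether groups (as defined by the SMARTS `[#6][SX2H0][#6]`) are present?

2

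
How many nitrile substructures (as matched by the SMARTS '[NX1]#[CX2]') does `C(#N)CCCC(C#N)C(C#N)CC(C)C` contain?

3

[NX1]#[CX2] is the SMARTS for a nitrile: a nitrogen triple-bonded to a two-connected carbon.
The molecule carries 3 separate instances of a nitrile (-C#N) meeting every constraint; each maps to a distinct set of atoms, giving 3 matches.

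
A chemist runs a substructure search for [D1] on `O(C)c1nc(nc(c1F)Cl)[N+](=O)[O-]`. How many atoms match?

5

The query [D1] means: atom with exactly one heavy-atom neighbour (degree 1).
Check the 13 heavy atoms by environment: 2× n (aromatic, D2) → no; 4× c (aromatic, D3) → no; 1× Cl (D1) → match; 1× O (D2) → no; 1× C (D1) → match; 1× F (D1) → match; 1× N (charge +1, D3) → no; 1× O (charge -1, D1) → match; 1× O (D1) → match.
Summing the matching environments: 1 + 1 + 1 + 1 + 1 = 5 matching atoms.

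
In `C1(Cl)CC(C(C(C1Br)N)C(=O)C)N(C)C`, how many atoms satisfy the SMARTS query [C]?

10

The query [C] means: uppercase C matches aliphatic (non-aromatic) carbon only.
Check the 15 heavy atoms by environment: 10× C → match; 2× N → no; 1× Br → no; 1× Cl → no; 1× O → no.
That gives 10 matching atoms.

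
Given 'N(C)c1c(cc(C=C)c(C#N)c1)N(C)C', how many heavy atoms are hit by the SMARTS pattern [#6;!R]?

6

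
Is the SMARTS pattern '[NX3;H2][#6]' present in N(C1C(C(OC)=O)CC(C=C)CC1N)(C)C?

Yes

The pattern [NX3;H2][#6] describes a trivalent nitrogen with two H attached to carbon — a primary amine.
The molecule carries a primary amino group (-NH2), whose atoms satisfy every constraint of the query, so the pattern matches.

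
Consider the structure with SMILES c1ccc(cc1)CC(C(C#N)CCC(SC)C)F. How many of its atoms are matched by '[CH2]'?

3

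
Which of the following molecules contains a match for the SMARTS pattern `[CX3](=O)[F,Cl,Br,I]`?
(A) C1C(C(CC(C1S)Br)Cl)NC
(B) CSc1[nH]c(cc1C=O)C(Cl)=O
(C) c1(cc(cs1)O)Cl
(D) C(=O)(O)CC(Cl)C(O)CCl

B

[CX3](=O)[F,Cl,Br,I] describes a carbonyl carbon bonded to a halogen (an acyl halide).
(A) has a chloro substituent but the Cl is not on a carbonyl carbon.
(B) contains an acyl chloride (-C(=O)Cl), which satisfies every atom and bond constraint.
(C) has a chloro substituent but the Cl is not on a carbonyl carbon.
(D) has a carboxylic acid group (-C(=O)OH) but the carbonyl is bonded to -OH, not to a halogen.
So the answer is (B).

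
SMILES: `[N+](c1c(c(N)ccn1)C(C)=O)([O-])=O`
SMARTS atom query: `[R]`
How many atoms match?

6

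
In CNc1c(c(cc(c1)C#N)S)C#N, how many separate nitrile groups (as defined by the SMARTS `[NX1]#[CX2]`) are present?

2

[NX1]#[CX2] is the SMARTS for a nitrile: a nitrogen triple-bonded to a two-connected carbon.
The molecule carries 2 separate instances of a nitrile (-C#N) meeting every constraint; each maps to a distinct set of atoms, giving 2 matches.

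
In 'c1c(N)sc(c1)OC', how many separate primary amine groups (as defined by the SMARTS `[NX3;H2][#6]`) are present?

[NX3;H2][#6] is the SMARTS for a primary amine: a trivalent nitrogen with two H attached to carbon.
Exactly one fragment in the molecule meets all constraints, giving 1 match.

1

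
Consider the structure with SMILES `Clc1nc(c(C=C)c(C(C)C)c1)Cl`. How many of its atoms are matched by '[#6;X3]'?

The query [#6;X3] means: any carbon (aromatic or not) with three total connections.
Check the 13 heavy atoms by environment: 1× n (aromatic, X2) → no; 5× c (aromatic, X3) → match; 2× Cl (X1) → no; 3× C (X4) → no; 2× C (X3) → match.
Summing the matching environments: 5 + 2 = 7 matching atoms.

7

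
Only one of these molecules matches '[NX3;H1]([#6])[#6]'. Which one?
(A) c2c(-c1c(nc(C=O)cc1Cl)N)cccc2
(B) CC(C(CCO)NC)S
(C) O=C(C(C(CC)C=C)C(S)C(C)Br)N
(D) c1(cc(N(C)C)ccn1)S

[NX3;H1]([#6])[#6] describes a trivalent nitrogen with one H, bonded to two carbons (a secondary amine).
(A) has a primary amino group (-NH2) but the nitrogen has H2 and only one carbon neighbour.
(B) contains an N-methylamino group (-NHCH3), which satisfies every atom and bond constraint.
(C) has a primary amide (-C(=O)NH2) but the -C(=O)NH2 nitrogen has H2, not H1.
(D) has a dimethylamino group (-N(CH3)2) but the nitrogen has H0, not H1.
So the answer is (B).

B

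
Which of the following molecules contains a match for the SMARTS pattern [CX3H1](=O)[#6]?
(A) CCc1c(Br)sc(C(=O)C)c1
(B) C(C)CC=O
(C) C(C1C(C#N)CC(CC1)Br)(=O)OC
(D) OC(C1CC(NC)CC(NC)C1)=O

B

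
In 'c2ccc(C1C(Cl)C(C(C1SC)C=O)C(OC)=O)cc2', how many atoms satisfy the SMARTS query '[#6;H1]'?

The query [#6;H1] means: any carbon bearing exactly one hydrogen.
Check the 20 heavy atoms by environment: 6× C (H1) → match; 1× S (H0) → no; 2× C (H3) → no; 1× c (aromatic, H0) → no; 5× c (aromatic, H1) → match; 3× O (H0) → no; 1× C (H0) → no; 1× Cl (H0) → no.
Summing the matching environments: 6 + 5 = 11 matching atoms.

11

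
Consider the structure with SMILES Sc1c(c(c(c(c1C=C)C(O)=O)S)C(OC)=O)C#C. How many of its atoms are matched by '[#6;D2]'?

The query [#6;D2] means: any carbon bonded to exactly two heavy atoms.
Check the 19 heavy atoms by environment: 6× c (aromatic, D3) → no; 2× S (D1) → no; 2× C (D2) → match; 3× C (D1) → no; 2× C (D3) → no; 3× O (D1) → no; 1× O (D2) → no.
That gives 2 matching atoms.

2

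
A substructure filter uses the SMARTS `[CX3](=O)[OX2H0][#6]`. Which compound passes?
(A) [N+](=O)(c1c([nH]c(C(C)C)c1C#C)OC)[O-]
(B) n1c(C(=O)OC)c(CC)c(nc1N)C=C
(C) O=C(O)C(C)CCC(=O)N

[CX3](=O)[OX2H0][#6] describes a carbonyl carbon bonded to an oxygen that is itself bonded to carbon (no H on that O) (an ester).
(A) has a methoxy ether (-OCH3) but the ether oxygen is not adjacent to a C=O carbon.
(B) contains a methyl-ester group (-C(=O)OCH3), which satisfies every atom and bond constraint.
(C) has a carboxylic acid group (-C(=O)OH) but the singly-bonded O carries H (OX2H1, not H0).
So the answer is (B).

B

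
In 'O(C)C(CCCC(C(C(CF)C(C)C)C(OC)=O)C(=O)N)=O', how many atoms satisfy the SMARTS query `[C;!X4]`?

3

The query [C;!X4] means: aliphatic carbon that does not have four total connections.
Check the 22 heavy atoms by environment: 12× C (X4) → no; 3× C (X3) → match; 3× O (X1) → no; 2× O (X2) → no; 1× F (X1) → no; 1× N (X3) → no.
That gives 3 matching atoms.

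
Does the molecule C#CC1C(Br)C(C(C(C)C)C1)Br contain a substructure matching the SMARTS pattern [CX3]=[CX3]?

No

The pattern [CX3]=[CX3] describes a non-aromatic C=C double bond between two sp2 carbons — an alkene.
The closest candidate here is an ethynyl group (-C#CH), but the C-C bond is a triple bond, not a double bond. No other fragment satisfies the full query, so there is no match.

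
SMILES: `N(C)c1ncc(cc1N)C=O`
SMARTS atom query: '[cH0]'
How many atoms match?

The query [cH0] means: aromatic carbon with no attached hydrogen (substituted or ring-fusion).
Check the 11 heavy atoms by environment: 1× n (aromatic, H0) → no; 2× c (aromatic, H1) → no; 3× c (aromatic, H0) → match; 1× N (H1) → no; 1× C (H3) → no; 1× N (H2) → no; 1× C (H1) → no; 1× O (H0) → no.
That gives 3 matching atoms.

3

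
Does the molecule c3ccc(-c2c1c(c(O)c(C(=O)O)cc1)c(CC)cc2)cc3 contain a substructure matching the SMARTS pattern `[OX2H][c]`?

The pattern [OX2H][c] describes a hydroxyl oxygen attached to an aromatic carbon — a phenol.
The molecule carries a hydroxyl group (-OH), whose atoms satisfy every constraint of the query, so the pattern matches.

Yes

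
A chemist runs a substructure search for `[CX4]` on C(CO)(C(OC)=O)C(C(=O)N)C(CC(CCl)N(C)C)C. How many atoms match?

11

The query [CX4] means: C with X4: aliphatic carbon with exactly 4 total connections (bonds + H).
Check the 20 heavy atoms by environment: 11× C (X4) → match; 2× C (X3) → no; 2× O (X1) → no; 2× O (X2) → no; 2× N (X3) → no; 1× Cl (X1) → no.
That gives 11 matching atoms.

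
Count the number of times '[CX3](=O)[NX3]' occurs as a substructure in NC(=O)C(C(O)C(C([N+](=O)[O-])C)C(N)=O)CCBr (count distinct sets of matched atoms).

2

[CX3](=O)[NX3] is the SMARTS for an amide: a carbonyl carbon bonded to a trivalent nitrogen.
The molecule carries 2 separate instances of a primary amide (-C(=O)NH2) meeting every constraint; each maps to a distinct set of atoms, giving 2 matches.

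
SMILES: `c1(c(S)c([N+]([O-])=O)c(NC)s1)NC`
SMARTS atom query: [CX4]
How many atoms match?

2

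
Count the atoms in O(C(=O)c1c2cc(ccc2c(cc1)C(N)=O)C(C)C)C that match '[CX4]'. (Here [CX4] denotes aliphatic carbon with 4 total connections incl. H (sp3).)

Check the 20 heavy atoms by environment: 10× c (aromatic, X3) → no; 2× C (X3) → no; 2× O (X1) → no; 1× N (X3) → no; 4× C (X4) → match; 1× O (X2) → no.
That gives 4 matching atoms.

4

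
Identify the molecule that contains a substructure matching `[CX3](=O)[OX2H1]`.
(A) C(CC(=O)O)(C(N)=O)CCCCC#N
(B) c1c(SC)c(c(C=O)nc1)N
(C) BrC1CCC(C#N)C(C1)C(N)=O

A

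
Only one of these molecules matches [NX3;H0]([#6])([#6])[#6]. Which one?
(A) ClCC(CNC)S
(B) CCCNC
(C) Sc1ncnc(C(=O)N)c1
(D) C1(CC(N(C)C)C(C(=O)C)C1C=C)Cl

D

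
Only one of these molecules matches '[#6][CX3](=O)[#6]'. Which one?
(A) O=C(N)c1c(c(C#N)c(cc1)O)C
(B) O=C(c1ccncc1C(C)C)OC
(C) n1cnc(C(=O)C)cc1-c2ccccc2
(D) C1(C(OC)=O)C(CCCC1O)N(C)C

C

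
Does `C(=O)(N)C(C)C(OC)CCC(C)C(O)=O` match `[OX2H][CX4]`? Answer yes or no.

No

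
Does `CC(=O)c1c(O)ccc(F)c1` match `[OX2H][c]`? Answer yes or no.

The pattern [OX2H][c] describes a hydroxyl oxygen attached to an aromatic carbon — a phenol.
The molecule carries a hydroxyl group (-OH), whose atoms satisfy every constraint of the query, so the pattern matches.

Yes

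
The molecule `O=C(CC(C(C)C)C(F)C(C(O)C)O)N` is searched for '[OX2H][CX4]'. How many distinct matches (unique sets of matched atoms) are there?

[OX2H][CX4] is the SMARTS for an aliphatic alcohol: a hydroxyl oxygen bound to an sp3 (X4) carbon.
The molecule carries 2 separate instances of a hydroxyl group (-OH) meeting every constraint; each maps to a distinct set of atoms, giving 2 matches.

2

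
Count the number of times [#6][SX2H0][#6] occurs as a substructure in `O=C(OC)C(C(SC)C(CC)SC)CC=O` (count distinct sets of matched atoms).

2

[#6][SX2H0][#6] is the SMARTS for a thioether: an aliphatic sulfur bridging two carbons with no H on the sulfur.
The molecule carries 2 separate instances of a methylthio ether (-SCH3) meeting every constraint; each maps to a distinct set of atoms, giving 2 matches.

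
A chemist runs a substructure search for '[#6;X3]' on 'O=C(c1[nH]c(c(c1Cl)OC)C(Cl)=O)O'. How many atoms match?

Check the 14 heavy atoms by environment: 1× n (aromatic, X3) → no; 4× c (aromatic, X3) → match; 2× C (X3) → match; 2× O (X1) → no; 2× O (X2) → no; 2× Cl (X1) → no; 1× C (X4) → no.
Summing the matching environments: 4 + 2 = 6 matching atoms.

6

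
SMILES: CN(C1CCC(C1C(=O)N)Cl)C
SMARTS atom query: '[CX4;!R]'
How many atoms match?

The query [CX4;!R] means: aliphatic carbon with four total connections, not in a ring.
Check the 12 heavy atoms by environment: 5× C (X4, in 5-ring) → no; 1× Cl (X1, acyclic) → no; 2× N (X3, acyclic) → no; 2× C (X4, acyclic) → match; 1× C (X3, acyclic) → no; 1× O (X1, acyclic) → no.
That gives 2 matching atoms.

2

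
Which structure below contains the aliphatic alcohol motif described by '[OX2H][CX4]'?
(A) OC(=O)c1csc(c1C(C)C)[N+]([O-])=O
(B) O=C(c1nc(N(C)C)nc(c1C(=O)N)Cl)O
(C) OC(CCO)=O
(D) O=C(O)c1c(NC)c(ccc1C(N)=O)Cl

[OX2H][CX4] describes a hydroxyl oxygen bound to an sp3 (X4) carbon (an aliphatic alcohol).
(A) has a carboxylic acid group (-C(=O)OH) but the -OH is on a CX3 carbonyl carbon, not a CX4 carbon.
(B) has a carboxylic acid group (-C(=O)OH) but the -OH is on a CX3 carbonyl carbon, not a CX4 carbon.
(C) contains a hydroxyl group (-OH), which satisfies every atom and bond constraint.
(D) has a carboxylic acid group (-C(=O)OH) but the -OH is on a CX3 carbonyl carbon, not a CX4 carbon.
So the answer is (C).

C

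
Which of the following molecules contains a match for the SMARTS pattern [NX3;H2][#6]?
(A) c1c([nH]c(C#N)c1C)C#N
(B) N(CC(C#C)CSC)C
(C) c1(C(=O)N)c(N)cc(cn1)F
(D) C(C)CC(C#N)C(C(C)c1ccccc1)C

C

[NX3;H2][#6] describes a trivalent nitrogen with two H attached to carbon (a primary amine).
(A) has a nitrile (-C#N) but the nitrogen is NX1 (triple-bonded), not NX3 with two H.
(B) has an N-methylamino group (-NHCH3) but the nitrogen bears two carbons and only one H (H1), not H2.
(C) contains a primary amino group (-NH2), which satisfies every atom and bond constraint.
(D) has a nitrile (-C#N) but the nitrogen is NX1 (triple-bonded), not NX3 with two H.
So the answer is (C).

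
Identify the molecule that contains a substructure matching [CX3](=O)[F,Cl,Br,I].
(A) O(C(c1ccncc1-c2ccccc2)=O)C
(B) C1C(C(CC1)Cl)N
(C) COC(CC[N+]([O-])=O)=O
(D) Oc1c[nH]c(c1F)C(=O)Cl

D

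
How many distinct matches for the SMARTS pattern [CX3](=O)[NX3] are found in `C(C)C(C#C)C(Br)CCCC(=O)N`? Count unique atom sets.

[CX3](=O)[NX3] is the SMARTS for an amide: a carbonyl carbon bonded to a trivalent nitrogen.
Exactly one fragment in the molecule meets all constraints, giving 1 match.

1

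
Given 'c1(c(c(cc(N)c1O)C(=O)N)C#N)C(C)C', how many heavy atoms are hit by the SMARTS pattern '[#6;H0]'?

7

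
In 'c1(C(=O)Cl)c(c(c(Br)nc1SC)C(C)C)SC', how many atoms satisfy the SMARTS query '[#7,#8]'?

2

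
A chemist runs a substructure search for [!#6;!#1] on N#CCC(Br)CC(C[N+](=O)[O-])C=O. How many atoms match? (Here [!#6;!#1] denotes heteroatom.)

6

The query [!#6;!#1] means: not carbon and not hydrogen — any heteroatom.
Check the 13 heavy atoms by environment: 7× C → no; 2× O → match; 1× Br → match; 1× N (charge +1) → match; 1× O (charge -1) → match; 1× N → match.
Summing the matching environments: 2 + 1 + 1 + 1 + 1 = 6 matching atoms.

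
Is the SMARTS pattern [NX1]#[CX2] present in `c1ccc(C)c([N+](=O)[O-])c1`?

The pattern [NX1]#[CX2] describes a nitrogen triple-bonded to a two-connected carbon — a nitrile.
The closest candidate here is a nitro group (-[N+](=O)[O-]), but there is no C#N triple bond. No other fragment satisfies the full query, so there is no match.

No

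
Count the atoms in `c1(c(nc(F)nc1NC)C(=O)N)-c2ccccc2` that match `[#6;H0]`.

6

The query [#6;H0] means: any carbon with no attached hydrogen.
Check the 18 heavy atoms by environment: 2× n (aromatic, H0) → no; 5× c (aromatic, H0) → match; 1× F (H0) → no; 1× C (H0) → match; 1× O (H0) → no; 1× N (H2) → no; 5× c (aromatic, H1) → no; 1× N (H1) → no; 1× C (H3) → no.
Summing the matching environments: 5 + 1 = 6 matching atoms.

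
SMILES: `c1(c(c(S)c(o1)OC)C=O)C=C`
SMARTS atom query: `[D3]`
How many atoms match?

The query [D3] means: atom with exactly three heavy-atom neighbours.
Check the 12 heavy atoms by environment: 1× o (aromatic, D2) → no; 4× c (aromatic, D3) → match; 2× C (D2) → no; 1× O (D1) → no; 1× O (D2) → no; 2× C (D1) → no; 1× S (D1) → no.
That gives 4 matching atoms.

4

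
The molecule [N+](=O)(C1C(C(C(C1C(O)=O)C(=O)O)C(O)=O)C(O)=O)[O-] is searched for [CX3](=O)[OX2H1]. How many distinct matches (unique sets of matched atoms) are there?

4

[CX3](=O)[OX2H1] is the SMARTS for a carboxylic acid: an sp2 carbon double-bonded to O and single-bonded to an -OH oxygen.
The molecule carries 4 separate instances of a carboxylic acid group (-C(=O)OH) meeting every constraint; each maps to a distinct set of atoms, giving 4 matches.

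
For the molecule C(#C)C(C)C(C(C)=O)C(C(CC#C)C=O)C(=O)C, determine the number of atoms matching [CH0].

4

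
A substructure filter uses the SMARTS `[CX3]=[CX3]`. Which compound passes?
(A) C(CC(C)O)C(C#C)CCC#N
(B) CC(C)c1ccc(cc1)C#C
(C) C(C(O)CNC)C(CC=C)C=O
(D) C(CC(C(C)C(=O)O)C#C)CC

[CX3]=[CX3] describes a non-aromatic C=C double bond between two sp2 carbons (an alkene).
(A) has an ethynyl group (-C#CH) but the C-C bond is a triple bond, not a double bond.
(B) has an ethynyl group (-C#CH) but the C-C bond is a triple bond, not a double bond.
(C) contains a vinyl group (-CH=CH2), which satisfies every atom and bond constraint.
(D) has an ethynyl group (-C#CH) but the C-C bond is a triple bond, not a double bond.
So the answer is (C).

C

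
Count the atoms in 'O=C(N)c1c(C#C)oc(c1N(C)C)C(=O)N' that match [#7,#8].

The query [#7,#8] means: nitrogen or oxygen (comma = OR).
Check the 16 heavy atoms by environment: 1× o (aromatic) → match; 4× c (aromatic) → no; 3× N → match; 6× C → no; 2× O → match.
Summing the matching environments: 1 + 3 + 2 = 6 matching atoms.

6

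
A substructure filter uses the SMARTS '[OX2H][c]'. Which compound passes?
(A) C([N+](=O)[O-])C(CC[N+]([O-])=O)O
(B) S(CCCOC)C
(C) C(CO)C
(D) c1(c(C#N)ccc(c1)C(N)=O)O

D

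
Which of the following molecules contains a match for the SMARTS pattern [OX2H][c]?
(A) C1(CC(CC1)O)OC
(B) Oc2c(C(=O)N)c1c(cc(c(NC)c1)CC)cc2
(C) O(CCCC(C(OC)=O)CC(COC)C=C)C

[OX2H][c] describes a hydroxyl oxygen attached to an aromatic carbon (a phenol).
(A) has a hydroxyl group (-OH) but the -OH is on an aliphatic carbon, not an aromatic c.
(B) contains a hydroxyl group (-OH), which satisfies every atom and bond constraint.
(C) has a methoxy ether (-OCH3) but the oxygen has H0, not H1.
So the answer is (B).

B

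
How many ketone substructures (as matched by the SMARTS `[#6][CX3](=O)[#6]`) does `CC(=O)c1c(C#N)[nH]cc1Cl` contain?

1

[#6][CX3](=O)[#6] is the SMARTS for a ketone: a carbonyl carbon (no H) flanked by two carbons.
Exactly one fragment in the molecule meets all constraints, giving 1 match.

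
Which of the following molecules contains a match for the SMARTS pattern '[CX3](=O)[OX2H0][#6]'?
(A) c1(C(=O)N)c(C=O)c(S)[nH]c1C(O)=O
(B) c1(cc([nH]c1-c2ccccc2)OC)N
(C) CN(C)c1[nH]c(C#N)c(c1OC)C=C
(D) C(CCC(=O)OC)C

[CX3](=O)[OX2H0][#6] describes a carbonyl carbon bonded to an oxygen that is itself bonded to carbon (no H on that O) (an ester).
(A) has a primary amide (-C(=O)NH2) but the carbonyl is bonded to N, not to an O-C linkage.
(B) has a methoxy ether (-OCH3) but the ether oxygen is not adjacent to a C=O carbon.
(C) has a methoxy ether (-OCH3) but the ether oxygen is not adjacent to a C=O carbon.
(D) contains a methyl-ester group (-C(=O)OCH3), which satisfies every atom and bond constraint.
So the answer is (D).

D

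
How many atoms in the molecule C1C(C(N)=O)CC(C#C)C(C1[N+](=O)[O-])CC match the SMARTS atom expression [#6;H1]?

5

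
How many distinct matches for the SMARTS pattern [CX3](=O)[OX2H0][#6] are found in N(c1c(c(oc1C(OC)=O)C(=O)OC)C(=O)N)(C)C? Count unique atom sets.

2

[CX3](=O)[OX2H0][#6] is the SMARTS for an ester: a carbonyl carbon bonded to an oxygen that is itself bonded to carbon (no H on that O).
The molecule carries 2 separate instances of a methyl-ester group (-C(=O)OCH3) meeting every constraint; each maps to a distinct set of atoms, giving 2 matches.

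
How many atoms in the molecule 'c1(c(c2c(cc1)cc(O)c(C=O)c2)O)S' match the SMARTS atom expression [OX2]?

2

The query [OX2] means: aliphatic oxygen with two total connections — ether, hydroxyl, or ester single-bond O.
Check the 15 heavy atoms by environment: 10× c (aromatic, X3) → no; 1× S (X2) → no; 2× O (X2) → match; 1× C (X3) → no; 1× O (X1) → no.
That gives 2 matching atoms.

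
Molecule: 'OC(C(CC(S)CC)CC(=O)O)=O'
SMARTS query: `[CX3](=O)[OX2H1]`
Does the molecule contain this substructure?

Yes

The pattern [CX3](=O)[OX2H1] describes an sp2 carbon double-bonded to O and single-bonded to an -OH oxygen — a carboxylic acid.
The molecule carries a carboxylic acid group (-C(=O)OH), whose atoms satisfy every constraint of the query, so the pattern matches.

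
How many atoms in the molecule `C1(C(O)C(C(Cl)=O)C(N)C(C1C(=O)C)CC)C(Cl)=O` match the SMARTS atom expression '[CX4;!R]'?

The query [CX4;!R] means: aliphatic carbon with four total connections, not in a ring.
Check the 19 heavy atoms by environment: 6× C (X4, in 6-ring) → no; 3× C (X3, acyclic) → no; 3× O (X1, acyclic) → no; 2× Cl (X1, acyclic) → no; 1× N (X3, acyclic) → no; 1× O (X2, acyclic) → no; 3× C (X4, acyclic) → match.
That gives 3 matching atoms.

3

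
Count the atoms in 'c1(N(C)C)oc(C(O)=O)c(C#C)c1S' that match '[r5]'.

The query [r5] means: r5 matches atoms in a five-membered ring.
Check the 14 heavy atoms by environment: 1× o (aromatic, in 5-ring) → match; 4× c (aromatic, in 5-ring) → match; 5× C (acyclic) → no; 1× S (acyclic) → no; 1× N (acyclic) → no; 2× O (acyclic) → no.
Summing the matching environments: 1 + 4 = 5 matching atoms.

5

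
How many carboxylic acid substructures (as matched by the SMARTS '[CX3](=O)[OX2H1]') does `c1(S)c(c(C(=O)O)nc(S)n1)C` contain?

[CX3](=O)[OX2H1] is the SMARTS for a carboxylic acid: an sp2 carbon double-bonded to O and single-bonded to an -OH oxygen.
Exactly one fragment in the molecule meets all constraints, giving 1 match.

1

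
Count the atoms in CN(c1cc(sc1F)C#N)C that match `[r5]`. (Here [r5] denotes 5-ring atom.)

5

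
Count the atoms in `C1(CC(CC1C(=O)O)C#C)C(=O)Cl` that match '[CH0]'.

3

Check the 13 heavy atoms by environment: 2× C (H2) → no; 4× C (H1) → no; 3× C (H0) → match; 2× O (H0) → no; 1× Cl (H0) → no; 1× O (H1) → no.
That gives 3 matching atoms.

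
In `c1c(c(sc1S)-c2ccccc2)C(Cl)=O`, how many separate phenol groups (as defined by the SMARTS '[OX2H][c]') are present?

0

[OX2H][c] is the SMARTS for a phenol: a hydroxyl oxygen attached to an aromatic carbon.
No fragment in the molecule satisfies every constraint, giving 0 matches.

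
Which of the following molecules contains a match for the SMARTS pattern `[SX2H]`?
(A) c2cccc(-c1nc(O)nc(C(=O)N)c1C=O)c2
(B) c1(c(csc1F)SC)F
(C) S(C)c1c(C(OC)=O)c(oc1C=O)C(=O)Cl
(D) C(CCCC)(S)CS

D

[SX2H] describes an aliphatic sulfur with two connections, one being H (a thiol).
(A) has a hydroxyl group (-OH) but it is an -OH, not an -SH.
(B) has a methylthio ether (-SCH3) but the sulfur has H0 (bonded to two carbons), not H1.
(C) has a methylthio ether (-SCH3) but the sulfur has H0 (bonded to two carbons), not H1.
(D) contains a thiol (-SH), which satisfies every atom and bond constraint.
So the answer is (D).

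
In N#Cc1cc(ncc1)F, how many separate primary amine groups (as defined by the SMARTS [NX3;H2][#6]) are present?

0

[NX3;H2][#6] is the SMARTS for a primary amine: a trivalent nitrogen with two H attached to carbon.
The molecule has a nitrile (-C#N), but the nitrogen is NX1 (triple-bonded), not NX3 with two H; nothing else fits, so there are 0 matches.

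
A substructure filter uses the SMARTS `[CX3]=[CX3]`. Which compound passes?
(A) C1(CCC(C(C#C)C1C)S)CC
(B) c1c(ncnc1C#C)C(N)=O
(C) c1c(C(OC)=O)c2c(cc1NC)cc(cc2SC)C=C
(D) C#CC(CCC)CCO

C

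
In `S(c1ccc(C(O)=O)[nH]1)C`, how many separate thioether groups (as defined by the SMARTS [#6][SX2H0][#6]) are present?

1

[#6][SX2H0][#6] is the SMARTS for a thioether: an aliphatic sulfur bridging two carbons with no H on the sulfur.
Exactly one fragment in the molecule meets all constraints, giving 1 match.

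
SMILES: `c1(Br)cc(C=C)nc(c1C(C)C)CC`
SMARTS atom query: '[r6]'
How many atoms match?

6

The query [r6] means: r6 matches atoms in a six-membered ring.
Check the 14 heavy atoms by environment: 1× n (aromatic, in 6-ring) → match; 5× c (aromatic, in 6-ring) → match; 1× Br (acyclic) → no; 7× C (acyclic) → no.
Summing the matching environments: 1 + 5 = 6 matching atoms.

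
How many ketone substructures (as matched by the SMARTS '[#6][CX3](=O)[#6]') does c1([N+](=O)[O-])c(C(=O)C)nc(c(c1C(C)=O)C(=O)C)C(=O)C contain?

[#6][CX3](=O)[#6] is the SMARTS for a ketone: a carbonyl carbon (no H) flanked by two carbons.
The molecule carries 4 separate instances of an acetyl/ketone group (-C(=O)CH3) meeting every constraint; each maps to a distinct set of atoms, giving 4 matches.

4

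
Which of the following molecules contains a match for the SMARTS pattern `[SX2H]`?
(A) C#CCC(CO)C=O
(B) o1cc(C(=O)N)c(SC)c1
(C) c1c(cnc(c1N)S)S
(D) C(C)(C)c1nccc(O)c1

C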